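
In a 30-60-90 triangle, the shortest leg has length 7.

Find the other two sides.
Long leg = 7√3 = 12.12, Hypotenuse = 14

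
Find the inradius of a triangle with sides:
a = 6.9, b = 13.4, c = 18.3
s = (a+b+c)/2 = (6.9+13.4+18.3)/2 = 19.3
Area = √(s(s-a)(s-b)(s-c)) = √(19.3·12.4·5.9·1) = 37.5764
r = Area/s = 37.5764/19.3 = 1.947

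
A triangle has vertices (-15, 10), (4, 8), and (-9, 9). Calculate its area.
Using the coordinate formula: Area = (1/2)|x₁(y₂-y₃) + x₂(y₃-y₁) + x₃(y₁-y₂)|
Area = (1/2)|(-15)(8-9) + 4(9-10) + (-9)(10-8)|
Area = (1/2)|(-15)*(-1) + 4*(-1) + (-9)*2|
Area = (1/2)|15 + (-4) + (-18)|
Area = (1/2)*7 = 3.50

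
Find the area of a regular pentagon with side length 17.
For a regular 5-gon with side length s = 17:
Apothem a = s / (2*tan(pi/5)) = 17 / (2*tan(pi/5)) ≈ 11.6992
Perimeter P = 5 * 17 = 85
Area = (1/2) * P * a = (1/2) * 85 * 11.6992 = 497.22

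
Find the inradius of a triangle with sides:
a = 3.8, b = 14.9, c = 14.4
s = (a+b+c)/2 = (3.8+14.9+14.4)/2 = 16.55
Area = √(s(s-a)(s-b)(s-c)) = √(16.55·12.75·1.65·2.15) = 27.3599
r = Area/s = 27.3599/16.55 = 1.653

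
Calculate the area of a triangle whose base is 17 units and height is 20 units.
Area = (1/2) * base * height
Area = (1/2) * 17 * 20
Area = 170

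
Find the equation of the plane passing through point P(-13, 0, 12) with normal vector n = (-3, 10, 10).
d = n·P = (-3)(-13) + (10)(0) + (10)(12) = 159
Plane: -3x + 10y + 10z = 159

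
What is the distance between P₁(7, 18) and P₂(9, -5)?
Using the distance formula: d = sqrt((x₂-x₁)² + (y₂-y₁)²)
dx = 9 - 7 = 2
dy = (-5) - 18 = -23
d = sqrt(2² + (-23)²) = sqrt(4 + 529) = sqrt(533) = 23.09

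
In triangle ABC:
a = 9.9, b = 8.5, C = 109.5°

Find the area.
Using A = ½ab·sin(C):
A = ½·9.9·8.5·sin(109.5°) = ½·84.15·0.942641 = 39.66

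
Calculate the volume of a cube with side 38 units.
Volume = s³
Volume = 38³
Volume = 54872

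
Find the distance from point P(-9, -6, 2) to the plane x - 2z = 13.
d = |1(-9) + 0(-6) + (-2)(2) - (13)| / √(1² + 0² + (-2)²) = 26/√5 = 11.63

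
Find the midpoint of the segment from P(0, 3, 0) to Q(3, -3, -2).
Midpoint = ((0+3)/2, (3-3)/2, (0-2)/2) = (1.5, 0, -1)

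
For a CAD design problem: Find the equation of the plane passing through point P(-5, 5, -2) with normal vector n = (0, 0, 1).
d = n·P = (0)(-5) + (0)(5) + (1)(-2) = -2
Plane: z = -2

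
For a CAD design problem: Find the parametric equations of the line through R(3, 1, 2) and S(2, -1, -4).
Direction vector d = S - R = (-1, -2, -6)
x = 3 - t, y = 1 - 2t, z = 2 - 6t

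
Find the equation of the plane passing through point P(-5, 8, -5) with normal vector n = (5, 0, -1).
d = n·P = (5)(-5) + (0)(8) + (-1)(-5) = -20
Plane: 5x - z = -20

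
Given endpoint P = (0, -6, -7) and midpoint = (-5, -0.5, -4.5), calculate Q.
Q = (2×(-5) - 0, 2×(-0.5) - (-6), 2×(-4.5) - (-7)) = (-10, 5, -2)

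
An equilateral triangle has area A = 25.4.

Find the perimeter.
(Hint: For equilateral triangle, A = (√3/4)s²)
A = (√3/4)s²  →  s² = 4A/√3 = 4·25.4/√3 = 58.6588
s = 7.6589
Perimeter = 3s = 22.98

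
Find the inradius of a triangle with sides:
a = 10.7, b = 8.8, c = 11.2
s = (a+b+c)/2 = (10.7+8.8+11.2)/2 = 15.35
Area = √(s(s-a)(s-b)(s-c)) = √(15.35·4.65·6.55·4.15) = 44.0479
r = Area/s = 44.0479/15.35 = 2.87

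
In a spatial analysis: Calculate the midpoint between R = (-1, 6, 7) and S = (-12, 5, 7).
Midpoint = ((-1-12)/2, (6+5)/2, (7+7)/2) = (-6.5, 5.5, 7)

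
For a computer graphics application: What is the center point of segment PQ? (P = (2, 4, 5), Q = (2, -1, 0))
Midpoint = ((2+2)/2, (4-1)/2, (5+0)/2) = (2, 1.5, 2.5)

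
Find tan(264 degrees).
tan(264 degrees) = 9.5144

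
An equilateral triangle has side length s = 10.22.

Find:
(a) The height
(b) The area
(a) Height h = s·√3/2 = 10.22·√3/2 = 8.851
(b) Area = (√3/4)·s² = (√3/4)·10.22² = (√3/4)·104.448 = 45.23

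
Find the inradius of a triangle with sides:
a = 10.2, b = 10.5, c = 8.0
s = (a+b+c)/2 = (10.2+10.5+8.0)/2 = 14.35
Area = √(s(s-a)(s-b)(s-c)) = √(14.35·4.15·3.85·6.35) = 38.1564
r = Area/s = 38.1564/14.35 = 2.659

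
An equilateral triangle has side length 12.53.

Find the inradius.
For an equilateral triangle, r = s/(2√3) where s is the side.
r = 12.53/(2√3) = 12.53/3.464102 = 3.617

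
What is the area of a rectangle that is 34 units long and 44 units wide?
Area = length * width
Area = 34 * 44
Area = 1496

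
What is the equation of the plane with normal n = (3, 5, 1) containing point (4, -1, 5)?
d = n·P = (3)(4) + (5)(-1) + (1)(5) = 12
Plane: 3x + 5y + z = 12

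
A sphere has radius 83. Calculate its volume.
Volume = (4/3) * pi * r³
Volume = (4/3) * pi * 83³
Volume = (4/3) * pi * 571787
Volume = 2395095.78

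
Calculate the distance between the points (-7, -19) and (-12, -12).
Using the distance formula: d = sqrt((x₂-x₁)² + (y₂-y₁)²)
dx = (-12) - (-7) = -5
dy = (-12) - (-19) = 7
d = sqrt((-5)² + 7²) = sqrt(25 + 49) = sqrt(74) = 8.60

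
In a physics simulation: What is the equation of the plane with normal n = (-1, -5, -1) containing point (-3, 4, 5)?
d = n·P = (-1)(-3) + (-5)(4) + (-1)(5) = -22
Plane: -x - 5y - z = -22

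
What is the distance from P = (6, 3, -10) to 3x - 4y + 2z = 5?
d = |3(6) + (-4)(3) + 2(-10) - (5)| / √(3² + (-4)² + 2²) = 19/√29 = 3.528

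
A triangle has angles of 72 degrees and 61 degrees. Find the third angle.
Sum of angles in a triangle = 180 degrees
Third angle = 180 - 72 - 61
Third angle = 47 degrees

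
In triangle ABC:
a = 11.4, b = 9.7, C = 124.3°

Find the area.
Using A = ½ab·sin(C):
A = ½·11.4·9.7·sin(124.3°) = ½·110.58·0.826098 = 45.67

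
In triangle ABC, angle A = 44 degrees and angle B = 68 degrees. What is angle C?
Sum of angles in a triangle = 180 degrees
Third angle = 180 - 44 - 68
Third angle = 68 degrees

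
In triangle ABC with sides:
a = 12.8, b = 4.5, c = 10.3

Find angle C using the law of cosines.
cos(C) = (a² + b² - c²)/(2ab)
cos(C) = (12.8² + 4.5² - 10.3²)/(2·12.8·4.5) = 78/115.2 = 0.677083
C = arccos(0.677083) = 47.38°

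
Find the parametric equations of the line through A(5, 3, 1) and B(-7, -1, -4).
Direction vector d = B - A = (-12, -4, -5)
x = 5 - 12t, y = 3 - 4t, z = 1 - 5t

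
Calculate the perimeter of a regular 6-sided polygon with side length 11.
Perimeter = number of sides * side length
Perimeter = 6 * 11
Perimeter = 66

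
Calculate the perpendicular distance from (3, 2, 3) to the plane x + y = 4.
d = |1(3) + 1(2) + 0(3) - (4)| / √(1² + 1² + 0²) = 1/√2 = 0.7071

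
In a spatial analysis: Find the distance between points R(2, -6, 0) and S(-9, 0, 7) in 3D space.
d = √[(-11)² + (6)² + (7)²] = √206 = 14.35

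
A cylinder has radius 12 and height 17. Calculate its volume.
Volume = pi * r² * h
Volume = pi * 12² * 17
Volume = pi * 144 * 17
Volume = pi * 2448
Volume = 7690.62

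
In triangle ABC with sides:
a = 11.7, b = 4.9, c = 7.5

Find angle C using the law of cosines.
cos(C) = (a² + b² - c²)/(2ab)
cos(C) = (11.7² + 4.9² - 7.5²)/(2·11.7·4.9) = 104.65/114.66 = 0.912698
C = arccos(0.912698) = 24.12°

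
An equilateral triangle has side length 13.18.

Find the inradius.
For an equilateral triangle, r = s/(2√3) where s is the side.
r = 13.18/(2√3) = 13.18/3.464102 = 3.805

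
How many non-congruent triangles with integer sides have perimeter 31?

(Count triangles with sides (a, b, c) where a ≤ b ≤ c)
With a ≤ b ≤ c and a + b + c = 31, the triangle inequality a + b > c gives c < 31/2, so c ≤ 15.
Iterate a from 1 to ⌊p/3⌋ = 10; for each a, b ranges from a to ⌊(p−a)/2⌋ with c = p − a − b, keeping only c ≥ b.
Triples: (1, 15, 15), (2, 14, 15), (3, 13, 15), …
Count = 24 triangles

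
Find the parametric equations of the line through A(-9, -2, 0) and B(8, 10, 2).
Direction vector d = B - A = (17, 12, 2)
x = -9 + 17t, y = -2 + 12t, z = 0 + 2t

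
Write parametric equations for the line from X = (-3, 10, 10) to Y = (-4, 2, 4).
Direction vector d = Y - X = (-1, -8, -6)
x = -3 - t, y = 10 - 8t, z = 10 - 6t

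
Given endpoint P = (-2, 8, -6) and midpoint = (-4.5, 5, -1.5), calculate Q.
Q = (2×(-4.5) - (-2), 2×5 - 8, 2×(-1.5) - (-6)) = (-7, 2, 3)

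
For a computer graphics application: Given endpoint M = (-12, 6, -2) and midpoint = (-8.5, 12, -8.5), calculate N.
N = (2×(-8.5) - (-12), 2×12 - 6, 2×(-8.5) - (-2)) = (-5, 18, -15)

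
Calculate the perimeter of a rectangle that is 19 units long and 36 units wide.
Perimeter = 2 * (length + width)
Perimeter = 2 * (19 + 36)
Perimeter = 2 * 55
Perimeter = 110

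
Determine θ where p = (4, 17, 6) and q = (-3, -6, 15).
p·q = -24, |p|² = 341, |q|² = 270
cos θ = -24/√92070 ≈ -0.0791
θ ≈ 94.54°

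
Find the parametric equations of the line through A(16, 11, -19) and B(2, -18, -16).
Direction vector d = B - A = (-14, -29, 3)
x = 16 - 14t, y = 11 - 29t, z = -19 + 3t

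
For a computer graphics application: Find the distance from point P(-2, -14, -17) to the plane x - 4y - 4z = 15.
d = |1(-2) + (-4)(-14) + (-4)(-17) - (15)| / √(1² + (-4)² + (-4)²) = 107/√33 = 18.63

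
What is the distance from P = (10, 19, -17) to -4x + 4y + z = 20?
d = |(-4)(10) + 4(19) + 1(-17) - (20)| / √((-4)² + 4² + 1²) = 1/√33 = 0.1741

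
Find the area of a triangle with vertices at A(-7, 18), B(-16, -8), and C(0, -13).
Using the coordinate formula: Area = (1/2)|x₁(y₂-y₃) + x₂(y₃-y₁) + x₃(y₁-y₂)|
Area = (1/2)|(-7)((-8)-(-13)) + (-16)((-13)-18) + 0(18-(-8))|
Area = (1/2)|(-7)*5 + (-16)*(-31) + 0*26|
Area = (1/2)|(-35) + 496 + 0|
Area = (1/2)*461 = 230.50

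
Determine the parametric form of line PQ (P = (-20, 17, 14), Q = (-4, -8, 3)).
Direction vector d = Q - P = (16, -25, -11)
x = -20 + 16t, y = 17 - 25t, z = 14 - 11t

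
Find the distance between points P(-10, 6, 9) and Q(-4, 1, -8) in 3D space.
d = √[(6)² + (-5)² + (-17)²] = √350 = 18.71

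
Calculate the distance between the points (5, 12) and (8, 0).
Using the distance formula: d = sqrt((x₂-x₁)² + (y₂-y₁)²)
dx = 8 - 5 = 3
dy = 0 - 12 = -12
d = sqrt(3² + (-12)²) = sqrt(9 + 144) = sqrt(153) = 12.37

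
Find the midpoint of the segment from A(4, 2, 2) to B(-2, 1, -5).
Midpoint = ((4-2)/2, (2+1)/2, (2-5)/2) = (1, 1.5, -1.5)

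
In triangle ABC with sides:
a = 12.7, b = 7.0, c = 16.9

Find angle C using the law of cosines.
cos(C) = (a² + b² - c²)/(2ab)
cos(C) = (12.7² + 7.0² - 16.9²)/(2·12.7·7.0) = -75.32/177.8 = -0.423622
C = arccos(-0.423622) = 115.1°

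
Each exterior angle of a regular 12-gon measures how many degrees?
Exterior angle of a regular n-gon = 360/n
Exterior angle = 360/12
Exterior angle = 30 degrees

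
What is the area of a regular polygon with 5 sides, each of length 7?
For a regular 5-gon with side length s = 7:
Apothem a = s / (2*tan(pi/5)) = 7 / (2*tan(pi/5)) ≈ 4.8173
Perimeter P = 5 * 7 = 35
Area = (1/2) * P * a = (1/2) * 35 * 4.8173 = 84.30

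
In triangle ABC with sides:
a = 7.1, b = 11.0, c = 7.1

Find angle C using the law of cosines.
cos(C) = (a² + b² - c²)/(2ab)
cos(C) = (7.1² + 11.0² - 7.1²)/(2·7.1·11.0) = 121/156.2 = 0.774648
C = arccos(0.774648) = 39.23°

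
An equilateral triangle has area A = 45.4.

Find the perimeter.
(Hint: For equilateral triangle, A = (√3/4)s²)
A = (√3/4)s²  →  s² = 4A/√3 = 4·45.4/√3 = 104.847
s = 10.2395
Perimeter = 3s = 30.72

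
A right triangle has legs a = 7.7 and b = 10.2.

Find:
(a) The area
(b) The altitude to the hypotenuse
(a) Area = ½ab = ½·7.7·10.2 = 39.27
(b) Hypotenuse c = √(7.7² + 10.2²) = √163.33 = 12.7801
    Area = ½·c·h_c  →  h_c = 2·Area/c = 2·39.27/12.7801 = 6.146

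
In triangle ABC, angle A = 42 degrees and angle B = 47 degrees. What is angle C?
Sum of angles in a triangle = 180 degrees
Third angle = 180 - 42 - 47
Third angle = 91 degrees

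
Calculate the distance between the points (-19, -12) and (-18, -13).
Using the distance formula: d = sqrt((x₂-x₁)² + (y₂-y₁)²)
dx = (-18) - (-19) = 1
dy = (-13) - (-12) = -1
d = sqrt(1² + (-1)²) = sqrt(1 + 1) = sqrt(2) = 1.41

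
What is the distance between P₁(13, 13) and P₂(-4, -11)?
Using the distance formula: d = sqrt((x₂-x₁)² + (y₂-y₁)²)
dx = (-4) - 13 = -17
dy = (-11) - 13 = -24
d = sqrt((-17)² + (-24)²) = sqrt(289 + 576) = sqrt(865) = 29.41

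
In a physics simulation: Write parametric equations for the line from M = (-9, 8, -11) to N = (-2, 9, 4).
Direction vector d = N - M = (7, 1, 15)
x = -9 + 7t, y = 8 + t, z = -11 + 15t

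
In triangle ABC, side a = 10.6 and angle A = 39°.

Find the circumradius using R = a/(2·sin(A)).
R = a/(2·sin(A)) = 10.6/(2·sin(39°))
R = 10.6/(2·0.629320) = 10.6/1.258641 = 8.422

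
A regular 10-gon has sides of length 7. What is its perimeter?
Perimeter = number of sides * side length
Perimeter = 10 * 7
Perimeter = 70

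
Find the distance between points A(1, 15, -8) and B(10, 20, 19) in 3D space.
d = √[(9)² + (5)² + (27)²] = √835 = 28.9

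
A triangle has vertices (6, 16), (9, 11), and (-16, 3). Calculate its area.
Using the coordinate formula: Area = (1/2)|x₁(y₂-y₃) + x₂(y₃-y₁) + x₃(y₁-y₂)|
Area = (1/2)|6(11-3) + 9(3-16) + (-16)(16-11)|
Area = (1/2)|6*8 + 9*(-13) + (-16)*5|
Area = (1/2)|48 + (-117) + (-80)|
Area = (1/2)*149 = 74.50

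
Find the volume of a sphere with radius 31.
Volume = (4/3) * pi * r³
Volume = (4/3) * pi * 31³
Volume = (4/3) * pi * 29791
Volume = 124788.25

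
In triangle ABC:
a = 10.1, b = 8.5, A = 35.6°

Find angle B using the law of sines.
sin(B)/b = sin(A)/a
sin(B) = b·sin(A)/a = 8.5·sin(35.6°)/10.1 = 0.489905
B = arcsin(0.489905) = 29.33°  (b ≤ a, so B ≤ A and the acute solution is unique)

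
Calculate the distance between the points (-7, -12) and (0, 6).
Using the distance formula: d = sqrt((x₂-x₁)² + (y₂-y₁)²)
dx = 0 - (-7) = 7
dy = 6 - (-12) = 18
d = sqrt(7² + 18²) = sqrt(49 + 324) = sqrt(373) = 19.31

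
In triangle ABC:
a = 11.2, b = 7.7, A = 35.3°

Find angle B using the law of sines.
sin(B)/b = sin(A)/a
sin(B) = b·sin(A)/a = 7.7·sin(35.3°)/11.2 = 0.397277
B = arcsin(0.397277) = 23.41°  (b ≤ a, so B ≤ A and the acute solution is unique)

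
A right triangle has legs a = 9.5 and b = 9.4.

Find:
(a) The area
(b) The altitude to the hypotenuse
(a) Area = ½ab = ½·9.5·9.4 = 44.65
(b) Hypotenuse c = √(9.5² + 9.4²) = √178.61 = 13.3645
    Area = ½·c·h_c  →  h_c = 2·Area/c = 2·44.65/13.3645 = 6.682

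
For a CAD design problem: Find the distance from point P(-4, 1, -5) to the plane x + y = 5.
d = |1(-4) + 1(1) + 0(-5) - (5)| / √(1² + 1² + 0²) = 8/√2 = 5.657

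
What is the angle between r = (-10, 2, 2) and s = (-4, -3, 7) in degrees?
r·s = 48, |r|² = 108, |s|² = 74
cos θ = 48/√7992 ≈ 0.5369
θ ≈ 57.53°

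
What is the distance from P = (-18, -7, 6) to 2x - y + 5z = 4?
d = |2(-18) + (-1)(-7) + 5(6) - (4)| / √(2² + (-1)² + 5²) = 3/√30 = 0.5477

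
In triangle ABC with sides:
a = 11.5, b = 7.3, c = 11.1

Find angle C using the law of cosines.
cos(C) = (a² + b² - c²)/(2ab)
cos(C) = (11.5² + 7.3² - 11.1²)/(2·11.5·7.3) = 62.33/167.9 = 0.371233
C = arccos(0.371233) = 68.21°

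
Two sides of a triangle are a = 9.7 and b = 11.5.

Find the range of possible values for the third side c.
By the triangle inequality: |a - b| < c < a + b
|9.7 - 11.5| < c < 9.7 + 11.5
1.8 < c < 21.2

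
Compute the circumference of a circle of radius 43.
Circumference = 2 * pi * r
Circumference = 2 * pi * 43
Circumference = 270.18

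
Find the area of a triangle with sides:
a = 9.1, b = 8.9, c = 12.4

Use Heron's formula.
s = (a+b+c)/2 = (9.1+8.9+12.4)/2 = 15.2
A = √(s(s-a)(s-b)(s-c)) = √(15.2·6.1·6.3·2.8)
A = √1635.58 = 40.44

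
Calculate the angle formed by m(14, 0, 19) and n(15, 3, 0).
m·n = 210, |m|² = 557, |n|² = 234
cos θ = 210/√130338 ≈ 0.5817
θ ≈ 54.43°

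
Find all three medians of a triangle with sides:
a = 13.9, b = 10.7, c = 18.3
Using m_x = ½√(2y² + 2z² - x²):
m_a = ½√(2·10.7² + 2·18.3² - 13.9²) = ½√705.55 = 13.28
m_b = ½√(2·13.9² + 2·18.3² - 10.7²) = ½√941.71 = 15.34
m_c = ½√(2·13.9² + 2·10.7² - 18.3²) = ½√280.51 = 8.374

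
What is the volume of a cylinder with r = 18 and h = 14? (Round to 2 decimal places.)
Volume = pi * r² * h
Volume = pi * 18² * 14
Volume = pi * 324 * 14
Volume = pi * 4536
Volume = 14250.26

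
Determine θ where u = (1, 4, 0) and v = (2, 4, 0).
u·v = 18, |u|² = 17, |v|² = 20
cos θ = 18/√340 ≈ 0.9762
θ ≈ 12.53°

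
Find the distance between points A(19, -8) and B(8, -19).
Using the distance formula: d = sqrt((x₂-x₁)² + (y₂-y₁)²)
dx = 8 - 19 = -11
dy = (-19) - (-8) = -11
d = sqrt((-11)² + (-11)²) = sqrt(121 + 121) = sqrt(242) = 15.56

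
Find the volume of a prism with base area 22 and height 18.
Volume = base area * height
Volume = 22 * 18
Volume = 396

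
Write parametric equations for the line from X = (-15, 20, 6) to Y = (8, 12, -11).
Direction vector d = Y - X = (23, -8, -17)
x = -15 + 23t, y = 20 - 8t, z = 6 - 17t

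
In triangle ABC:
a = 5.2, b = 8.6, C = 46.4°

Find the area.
Using A = ½ab·sin(C):
A = ½·5.2·8.6·sin(46.4°) = ½·44.72·0.724172 = 16.19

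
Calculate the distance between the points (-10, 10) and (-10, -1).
Using the distance formula: d = sqrt((x₂-x₁)² + (y₂-y₁)²)
dx = (-10) - (-10) = 0
dy = (-1) - 10 = -11
d = sqrt(0² + (-11)²) = sqrt(0 + 121) = sqrt(121) = 11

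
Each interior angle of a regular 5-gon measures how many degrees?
Interior angle of a regular n-gon = (n-2)*180/n
Interior angle = (5-2)*180/5
Interior angle = 3*180/5
Interior angle = 540/5
Interior angle = 108 degrees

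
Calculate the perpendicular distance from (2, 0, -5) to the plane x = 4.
d = |1(2) + 0(0) + 0(-5) - (4)| / √(1² + 0² + 0²) = 2/√1 = 2.0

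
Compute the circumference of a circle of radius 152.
Circumference = 2 * pi * r
Circumference = 2 * pi * 152
Circumference = 955.04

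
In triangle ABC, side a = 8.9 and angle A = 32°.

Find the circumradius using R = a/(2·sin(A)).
R = a/(2·sin(A)) = 8.9/(2·sin(32°))
R = 8.9/(2·0.529919) = 8.9/1.059839 = 8.398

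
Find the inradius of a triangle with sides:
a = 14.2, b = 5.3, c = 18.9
s = (a+b+c)/2 = (14.2+5.3+18.9)/2 = 19.2
Area = √(s(s-a)(s-b)(s-c)) = √(19.2·5·13.9·0.3) = 20.008
r = Area/s = 20.008/19.2 = 1.042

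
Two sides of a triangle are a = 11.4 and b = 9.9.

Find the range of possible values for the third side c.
By the triangle inequality: |a - b| < c < a + b
|11.4 - 9.9| < c < 11.4 + 9.9
1.5 < c < 21.3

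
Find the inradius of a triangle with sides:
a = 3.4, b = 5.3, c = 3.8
s = (a+b+c)/2 = (3.4+5.3+3.8)/2 = 6.25
Area = √(s(s-a)(s-b)(s-c)) = √(6.25·2.85·0.95·2.45) = 6.43883
r = Area/s = 6.43883/6.25 = 1.03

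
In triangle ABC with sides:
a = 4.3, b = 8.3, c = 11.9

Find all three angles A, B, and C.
By the law of cosines:
cos(A) = (b² + c² - a²)/(2bc) = 0.972006  →  A = 13.59°
cos(B) = (a² + c² - b²)/(2ac) = 0.891245  →  B = 26.97°
cos(C) = (a² + b² - c²)/(2ab) = -0.759737  →  C = 139.4°
Check: A + B + C = 180.0° ✓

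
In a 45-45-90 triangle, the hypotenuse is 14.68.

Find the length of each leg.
In a 45-45-90 triangle, hypotenuse = leg·√2  →  leg = hypotenuse/√2
leg = 14.68/√2 = 10.38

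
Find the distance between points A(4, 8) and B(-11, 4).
Using the distance formula: d = sqrt((x₂-x₁)² + (y₂-y₁)²)
dx = (-11) - 4 = -15
dy = 4 - 8 = -4
d = sqrt((-15)² + (-4)²) = sqrt(225 + 16) = sqrt(241) = 15.52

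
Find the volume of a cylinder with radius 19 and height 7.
Volume = pi * r² * h
Volume = pi * 19² * 7
Volume = pi * 361 * 7
Volume = pi * 2527
Volume = 7938.80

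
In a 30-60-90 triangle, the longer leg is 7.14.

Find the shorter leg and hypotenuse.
In a 30-60-90 triangle, sides are in ratio 1 : √3 : 2.
Long leg = short leg·√3  →  short leg = 7.14/√3 = 4.122
Hypotenuse = 2·(short leg) = 2·7.14/√3 = 8.245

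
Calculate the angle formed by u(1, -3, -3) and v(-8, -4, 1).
u·v = 1, |u|² = 19, |v|² = 81
cos θ = 1/√1539 ≈ 0.02549
θ ≈ 88.54°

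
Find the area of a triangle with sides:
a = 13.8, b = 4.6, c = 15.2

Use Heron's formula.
s = (a+b+c)/2 = (13.8+4.6+15.2)/2 = 16.8
A = √(s(s-a)(s-b)(s-c)) = √(16.8·3·12.2·1.6)
A = √983.808 = 31.37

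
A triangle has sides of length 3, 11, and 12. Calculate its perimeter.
Perimeter = sum of all sides
Perimeter = 3 + 11 + 12
Perimeter = 26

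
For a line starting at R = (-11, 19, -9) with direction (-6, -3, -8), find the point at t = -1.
P(-1) = (-11 + (-6)(-1), 19 + (-3)(-1), -9 + (-8)(-1)) = (-5, 22, -1)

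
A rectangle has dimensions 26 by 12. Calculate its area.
Area = length * width
Area = 26 * 12
Area = 312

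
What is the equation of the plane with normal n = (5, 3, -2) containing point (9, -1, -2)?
d = n·P = (5)(9) + (3)(-1) + (-2)(-2) = 46
Plane: 5x + 3y - 2z = 46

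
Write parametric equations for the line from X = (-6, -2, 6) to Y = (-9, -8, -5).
Direction vector d = Y - X = (-3, -6, -11)
x = -6 - 3t, y = -2 - 6t, z = 6 - 11t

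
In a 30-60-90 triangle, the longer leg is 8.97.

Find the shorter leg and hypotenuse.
In a 30-60-90 triangle, sides are in ratio 1 : √3 : 2.
Long leg = short leg·√3  →  short leg = 8.97/√3 = 5.179
Hypotenuse = 2·(short leg) = 2·8.97/√3 = 10.36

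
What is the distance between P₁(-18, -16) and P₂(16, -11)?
Using the distance formula: d = sqrt((x₂-x₁)² + (y₂-y₁)²)
dx = 16 - (-18) = 34
dy = (-11) - (-16) = 5
d = sqrt(34² + 5²) = sqrt(1156 + 25) = sqrt(1181) = 34.37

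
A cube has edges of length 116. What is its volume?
Volume = s³
Volume = 116³
Volume = 1560896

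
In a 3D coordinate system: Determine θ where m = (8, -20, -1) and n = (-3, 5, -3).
m·n = -121, |m|² = 465, |n|² = 43
cos θ = -121/√19995 ≈ -0.8557
θ ≈ 148.8°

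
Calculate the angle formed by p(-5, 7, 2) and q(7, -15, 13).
p·q = -114, |p|² = 78, |q|² = 443
cos θ = -114/√34554 ≈ -0.6133
θ ≈ 127.8°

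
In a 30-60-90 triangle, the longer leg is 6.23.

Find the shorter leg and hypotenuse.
In a 30-60-90 triangle, sides are in ratio 1 : √3 : 2.
Long leg = short leg·√3  →  short leg = 6.23/√3 = 3.597
Hypotenuse = 2·(short leg) = 2·6.23/√3 = 7.194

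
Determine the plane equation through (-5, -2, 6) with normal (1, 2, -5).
d = n·P = (1)(-5) + (2)(-2) + (-5)(6) = -39
Plane: x + 2y - 5z = -39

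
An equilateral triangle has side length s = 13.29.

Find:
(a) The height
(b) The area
(a) Height h = s·√3/2 = 13.29·√3/2 = 11.51
(b) Area = (√3/4)·s² = (√3/4)·13.29² = (√3/4)·176.624 = 76.48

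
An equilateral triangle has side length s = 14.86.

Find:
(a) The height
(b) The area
(a) Height h = s·√3/2 = 14.86·√3/2 = 12.87
(b) Area = (√3/4)·s² = (√3/4)·14.86² = (√3/4)·220.82 = 95.62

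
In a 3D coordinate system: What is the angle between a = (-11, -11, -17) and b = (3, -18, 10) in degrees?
a·b = -5, |a|² = 531, |b|² = 433
cos θ = -5/√229923 ≈ -0.01043
θ ≈ 90.6°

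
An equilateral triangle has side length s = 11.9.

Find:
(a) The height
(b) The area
(a) Height h = s·√3/2 = 11.9·√3/2 = 10.31
(b) Area = (√3/4)·s² = (√3/4)·11.9² = (√3/4)·141.61 = 61.32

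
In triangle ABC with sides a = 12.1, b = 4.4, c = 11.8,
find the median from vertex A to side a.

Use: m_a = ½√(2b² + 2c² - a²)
m_a = ½√(2·4.4² + 2·11.8² - 12.1²)
m_a = ½√(38.72 + 278.48 - 146.41) = ½√170.79 = 6.534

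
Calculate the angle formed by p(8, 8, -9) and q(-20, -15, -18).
p·q = -118, |p|² = 209, |q|² = 949
cos θ = -118/√198341 ≈ -0.265
θ ≈ 105.4°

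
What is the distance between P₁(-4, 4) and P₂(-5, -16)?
Using the distance formula: d = sqrt((x₂-x₁)² + (y₂-y₁)²)
dx = (-5) - (-4) = -1
dy = (-16) - 4 = -20
d = sqrt((-1)² + (-20)²) = sqrt(1 + 400) = sqrt(401) = 20.02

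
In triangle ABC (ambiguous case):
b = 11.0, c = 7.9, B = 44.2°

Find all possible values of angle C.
sin(C)/c = sin(B)/b  →  sin(C) = c·sin(B)/b = 7.9·sin(44.2°)/11.0 = 0.500691
C₁ = arcsin(0.500691) = 30.05°,  C₂ = 180° - C₁ = 149.95°
Check C₂: A = 180° - 44.2° - 149.95° = -14.15° ≤ 0, rejected
C = 30.05° (one solution)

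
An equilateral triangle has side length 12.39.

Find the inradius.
For an equilateral triangle, r = s/(2√3) where s is the side.
r = 12.39/(2√3) = 12.39/3.464102 = 3.577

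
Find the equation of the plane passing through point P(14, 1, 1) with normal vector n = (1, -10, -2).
d = n·P = (1)(14) + (-10)(1) + (-2)(1) = 2
Plane: x - 10y - 2z = 2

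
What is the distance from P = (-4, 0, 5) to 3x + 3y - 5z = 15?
d = |3(-4) + 3(0) + (-5)(5) - (15)| / √(3² + 3² + (-5)²) = 52/√43 = 7.93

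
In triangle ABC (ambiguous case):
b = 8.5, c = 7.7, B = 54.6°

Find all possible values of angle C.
sin(C)/c = sin(B)/b  →  sin(C) = c·sin(B)/b = 7.7·sin(54.6°)/8.5 = 0.738410
C₁ = arcsin(0.738410) = 47.6°,  C₂ = 180° - C₁ = 132.4°
Check C₂: A = 180° - 54.6° - 132.4° = -7° ≤ 0, rejected
C = 47.6° (one solution)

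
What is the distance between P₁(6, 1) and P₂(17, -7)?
Using the distance formula: d = sqrt((x₂-x₁)² + (y₂-y₁)²)
dx = 17 - 6 = 11
dy = (-7) - 1 = -8
d = sqrt(11² + (-8)²) = sqrt(121 + 64) = sqrt(185) = 13.60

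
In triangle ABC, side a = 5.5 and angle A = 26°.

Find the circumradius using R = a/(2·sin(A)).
R = a/(2·sin(A)) = 5.5/(2·sin(26°))
R = 5.5/(2·0.438371) = 5.5/0.876742 = 6.273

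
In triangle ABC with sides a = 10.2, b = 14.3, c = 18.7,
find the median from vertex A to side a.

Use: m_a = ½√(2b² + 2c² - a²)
m_a = ½√(2·14.3² + 2·18.7² - 10.2²)
m_a = ½√(408.98 + 699.38 - 104.04) = ½√1004.32 = 15.85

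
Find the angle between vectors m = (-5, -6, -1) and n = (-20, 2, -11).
m·n = 99, |m|² = 62, |n|² = 525
cos θ = 99/√32550 ≈ 0.5487
θ ≈ 56.72°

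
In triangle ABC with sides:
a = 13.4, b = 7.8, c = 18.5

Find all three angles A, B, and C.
By the law of cosines:
cos(A) = (b² + c² - a²)/(2bc) = 0.774532  →  A = 39.24°
cos(B) = (a² + c² - b²)/(2ac) = 0.929750  →  B = 21.6°
cos(C) = (a² + b² - c²)/(2ab) = -0.487227  →  C = 119.2°
Check: A + B + C = 180.0° ✓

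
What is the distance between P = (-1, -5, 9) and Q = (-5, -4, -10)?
d = √[(-4)² + (1)² + (-19)²] = √378 = 19.44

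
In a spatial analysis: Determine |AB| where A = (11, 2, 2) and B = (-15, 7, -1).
d = √[(-26)² + (5)² + (-3)²] = √710 = 26.65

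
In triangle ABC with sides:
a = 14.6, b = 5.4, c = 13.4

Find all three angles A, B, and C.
By the law of cosines:
cos(A) = (b² + c² - a²)/(2bc) = -0.030680  →  A = 91.76°
cos(B) = (a² + c² - b²)/(2ac) = 0.929156  →  B = 21.7°
cos(C) = (a² + b² - c²)/(2ab) = 0.398021  →  C = 66.55°
Check: A + B + C = 180.0° ✓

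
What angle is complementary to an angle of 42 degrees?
Complementary angles sum to 90 degrees.
Other angle = 90 - 42
Other angle = 48 degrees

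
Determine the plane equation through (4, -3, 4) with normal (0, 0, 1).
d = n·P = (0)(4) + (0)(-3) + (1)(4) = 4
Plane: z = 4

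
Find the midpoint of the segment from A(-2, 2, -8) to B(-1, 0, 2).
Midpoint = ((-2-1)/2, (2+0)/2, (-8+2)/2) = (-1.5, 1, -3)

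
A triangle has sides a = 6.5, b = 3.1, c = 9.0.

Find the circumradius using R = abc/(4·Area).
s = (a+b+c)/2 = 9.3
Area = √(s(s-a)(s-b)(s-c)) = √(9.3·2.8·6.2·0.3) = 6.95948
R = abc/(4·Area) = (6.5·3.1·9.0)/(4·6.95948) = 181.35/27.83792 = 6.514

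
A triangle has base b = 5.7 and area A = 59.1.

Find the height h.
A = ½bh  →  h = 2A/b
h = 2·59.1/5.7 = 20.74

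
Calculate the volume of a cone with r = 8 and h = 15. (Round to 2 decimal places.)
Volume = (1/3) * pi * r² * h
Volume = (1/3) * pi * 8² * 15
Volume = (1/3) * pi * 64 * 15
Volume = (1/3) * pi * 960
Volume = 1005.31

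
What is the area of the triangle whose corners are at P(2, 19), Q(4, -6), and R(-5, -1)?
Using the coordinate formula: Area = (1/2)|x₁(y₂-y₃) + x₂(y₃-y₁) + x₃(y₁-y₂)|
Area = (1/2)|2((-6)-(-1)) + 4((-1)-19) + (-5)(19-(-6))|
Area = (1/2)|2*(-5) + 4*(-20) + (-5)*25|
Area = (1/2)|(-10) + (-80) + (-125)|
Area = (1/2)*215 = 107.50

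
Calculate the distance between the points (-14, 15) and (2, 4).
Using the distance formula: d = sqrt((x₂-x₁)² + (y₂-y₁)²)
dx = 2 - (-14) = 16
dy = 4 - 15 = -11
d = sqrt(16² + (-11)²) = sqrt(256 + 121) = sqrt(377) = 19.42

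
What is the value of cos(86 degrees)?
cos(86 degrees) = 0.0698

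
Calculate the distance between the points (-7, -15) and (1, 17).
Using the distance formula: d = sqrt((x₂-x₁)² + (y₂-y₁)²)
dx = 1 - (-7) = 8
dy = 17 - (-15) = 32
d = sqrt(8² + 32²) = sqrt(64 + 1024) = sqrt(1088) = 32.98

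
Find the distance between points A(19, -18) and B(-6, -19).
Using the distance formula: d = sqrt((x₂-x₁)² + (y₂-y₁)²)
dx = (-6) - 19 = -25
dy = (-19) - (-18) = -1
d = sqrt((-25)² + (-1)²) = sqrt(625 + 1) = sqrt(626) = 25.02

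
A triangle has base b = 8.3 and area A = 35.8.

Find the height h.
A = ½bh  →  h = 2A/b
h = 2·35.8/8.3 = 8.627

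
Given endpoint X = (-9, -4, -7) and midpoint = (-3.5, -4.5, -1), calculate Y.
Y = (2×(-3.5) - (-9), 2×(-4.5) - (-4), 2×(-1) - (-7)) = (2, -5, 5)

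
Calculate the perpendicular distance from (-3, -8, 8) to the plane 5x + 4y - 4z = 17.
d = |5(-3) + 4(-8) + (-4)(8) - (17)| / √(5² + 4² + (-4)²) = 96/√57 = 12.72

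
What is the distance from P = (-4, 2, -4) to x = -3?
d = |1(-4) + 0(2) + 0(-4) - (-3)| / √(1² + 0² + 0²) = 1/√1 = 1.0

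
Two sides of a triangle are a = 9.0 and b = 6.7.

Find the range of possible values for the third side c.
By the triangle inequality: |a - b| < c < a + b
|9.0 - 6.7| < c < 9.0 + 6.7
2.3 < c < 15.7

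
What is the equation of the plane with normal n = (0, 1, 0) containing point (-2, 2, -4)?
d = n·P = (0)(-2) + (1)(2) + (0)(-4) = 2
Plane: y = 2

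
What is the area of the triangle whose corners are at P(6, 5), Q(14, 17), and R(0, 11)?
Using the coordinate formula: Area = (1/2)|x₁(y₂-y₃) + x₂(y₃-y₁) + x₃(y₁-y₂)|
Area = (1/2)|6(17-11) + 14(11-5) + 0(5-17)|
Area = (1/2)|6*6 + 14*6 + 0*(-12)|
Area = (1/2)|36 + 84 + 0|
Area = (1/2)*120 = 60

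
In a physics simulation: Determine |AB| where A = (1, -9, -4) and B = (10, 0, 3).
d = √[(9)² + (9)² + (7)²] = √211 = 14.53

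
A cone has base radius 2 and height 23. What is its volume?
Volume = (1/3) * pi * r² * h
Volume = (1/3) * pi * 2² * 23
Volume = (1/3) * pi * 4 * 23
Volume = (1/3) * pi * 92
Volume = 96.34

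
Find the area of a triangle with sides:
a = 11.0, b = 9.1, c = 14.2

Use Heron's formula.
s = (a+b+c)/2 = (11.0+9.1+14.2)/2 = 17.15
A = √(s(s-a)(s-b)(s-c)) = √(17.15·6.15·8.05·2.95)
A = √2504.71 = 50.05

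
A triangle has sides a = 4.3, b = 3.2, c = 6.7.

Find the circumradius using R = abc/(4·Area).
s = (a+b+c)/2 = 7.1
Area = √(s(s-a)(s-b)(s-c)) = √(7.1·2.8·3.9·0.4) = 5.56891
R = abc/(4·Area) = (4.3·3.2·6.7)/(4·5.56891) = 92.192/22.27564 = 4.139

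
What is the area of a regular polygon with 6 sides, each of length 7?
For a regular 6-gon with side length s = 7:
Apothem a = s / (2*tan(pi/6)) = 7 / (2*tan(pi/6)) ≈ 6.0622
Perimeter P = 6 * 7 = 42
Area = (1/2) * P * a = (1/2) * 42 * 6.0622 = 127.31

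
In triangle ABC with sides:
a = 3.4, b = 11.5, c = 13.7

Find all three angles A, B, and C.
By the law of cosines:
cos(A) = (b² + c² - a²)/(2bc) = 0.978673  →  A = 11.85°
cos(B) = (a² + c² - b²)/(2ac) = 0.719193  →  B = 44.01°
cos(C) = (a² + b² - c²)/(2ab) = -0.561125  →  C = 124.1°
Check: A + B + C = 180.0° ✓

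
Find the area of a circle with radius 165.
Area = pi * r²
Area = pi * 165²
Area = pi * 27225
Area = 85529.86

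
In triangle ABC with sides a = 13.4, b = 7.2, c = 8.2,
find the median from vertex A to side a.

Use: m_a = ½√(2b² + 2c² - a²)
m_a = ½√(2·7.2² + 2·8.2² - 13.4²)
m_a = ½√(103.68 + 134.48 - 179.56) = ½√58.6 = 3.828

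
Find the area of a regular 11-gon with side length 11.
For a regular 11-gon with side length s = 11:
Apothem a = s / (2*tan(pi/11)) = 11 / (2*tan(pi/11)) ≈ 18.7313
Perimeter P = 11 * 11 = 121
Area = (1/2) * P * a = (1/2) * 121 * 18.7313 = 1133.24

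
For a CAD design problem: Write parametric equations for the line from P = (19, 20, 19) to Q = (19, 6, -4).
Direction vector d = Q - P = (0, -14, -23)
x = 19, y = 20 - 14t, z = 19 - 23t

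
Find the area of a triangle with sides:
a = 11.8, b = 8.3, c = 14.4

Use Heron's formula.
s = (a+b+c)/2 = (11.8+8.3+14.4)/2 = 17.25
A = √(s(s-a)(s-b)(s-c)) = √(17.25·5.45·8.95·2.85)
A = √2398.02 = 48.97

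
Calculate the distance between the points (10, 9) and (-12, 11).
Using the distance formula: d = sqrt((x₂-x₁)² + (y₂-y₁)²)
dx = (-12) - 10 = -22
dy = 11 - 9 = 2
d = sqrt((-22)² + 2²) = sqrt(484 + 4) = sqrt(488) = 22.09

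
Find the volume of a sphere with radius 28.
Volume = (4/3) * pi * r³
Volume = (4/3) * pi * 28³
Volume = (4/3) * pi * 21952
Volume = 91952.32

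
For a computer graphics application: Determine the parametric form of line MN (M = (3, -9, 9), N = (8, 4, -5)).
Direction vector d = N - M = (5, 13, -14)
x = 3 + 5t, y = -9 + 13t, z = 9 - 14t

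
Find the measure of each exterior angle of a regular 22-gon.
Exterior angle of a regular n-gon = 360/n
Exterior angle = 360/22
Exterior angle = 16.36 degrees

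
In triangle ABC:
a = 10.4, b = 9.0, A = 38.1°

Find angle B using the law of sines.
sin(B)/b = sin(A)/a
sin(B) = b·sin(A)/a = 9.0·sin(38.1°)/10.4 = 0.533973
B = arcsin(0.533973) = 32.27°  (b ≤ a, so B ≤ A and the acute solution is unique)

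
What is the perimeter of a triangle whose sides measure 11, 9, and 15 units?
Perimeter = sum of all sides
Perimeter = 11 + 9 + 15
Perimeter = 35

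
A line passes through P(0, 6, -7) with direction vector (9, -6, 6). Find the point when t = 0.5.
P(0.5) = (0 + 9(0.5), 6 + (-6)(0.5), -7 + 6(0.5)) = (4.5, 3, -4)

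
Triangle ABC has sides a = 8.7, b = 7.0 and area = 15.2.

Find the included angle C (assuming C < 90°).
Area = ½ab·sin(C)  →  sin(C) = 2·Area/(ab)
sin(C) = 2·15.2/(8.7·7.0) = 0.499179
C = arcsin(0.499179) = 29.95°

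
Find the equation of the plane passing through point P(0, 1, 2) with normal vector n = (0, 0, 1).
d = n·P = (0)(0) + (0)(1) + (1)(2) = 2
Plane: z = 2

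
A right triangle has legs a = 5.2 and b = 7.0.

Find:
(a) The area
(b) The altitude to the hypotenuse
(a) Area = ½ab = ½·5.2·7.0 = 18.2
(b) Hypotenuse c = √(5.2² + 7.0²) = √76.04 = 8.72009
    Area = ½·c·h_c  →  h_c = 2·Area/c = 2·18.2/8.72009 = 4.174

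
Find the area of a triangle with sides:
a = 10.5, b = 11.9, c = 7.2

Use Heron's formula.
s = (a+b+c)/2 = (10.5+11.9+7.2)/2 = 14.8
A = √(s(s-a)(s-b)(s-c)) = √(14.8·4.3·2.9·7.6)
A = √1402.63 = 37.45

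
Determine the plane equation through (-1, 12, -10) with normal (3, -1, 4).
d = n·P = (3)(-1) + (-1)(12) + (4)(-10) = -55
Plane: 3x - y + 4z = -55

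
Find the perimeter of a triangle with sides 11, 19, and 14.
Perimeter = sum of all sides
Perimeter = 11 + 19 + 14
Perimeter = 44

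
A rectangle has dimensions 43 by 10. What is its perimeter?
Perimeter = 2 * (length + width)
Perimeter = 2 * (43 + 10)
Perimeter = 2 * 53
Perimeter = 106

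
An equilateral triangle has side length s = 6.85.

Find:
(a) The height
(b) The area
(a) Height h = s·√3/2 = 6.85·√3/2 = 5.932
(b) Area = (√3/4)·s² = (√3/4)·6.85² = (√3/4)·46.9225 = 20.32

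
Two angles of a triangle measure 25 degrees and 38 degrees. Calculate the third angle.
Sum of angles in a triangle = 180 degrees
Third angle = 180 - 25 - 38
Third angle = 117 degrees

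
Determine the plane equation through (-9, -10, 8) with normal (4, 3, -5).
d = n·P = (4)(-9) + (3)(-10) + (-5)(8) = -106
Plane: 4x + 3y - 5z = -106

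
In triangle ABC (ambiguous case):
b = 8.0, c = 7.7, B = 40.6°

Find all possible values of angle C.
sin(C)/c = sin(B)/b  →  sin(C) = c·sin(B)/b = 7.7·sin(40.6°)/8.0 = 0.626370
C₁ = arcsin(0.626370) = 38.78°,  C₂ = 180° - C₁ = 141.22°
Check C₂: A = 180° - 40.6° - 141.22° = -1.82° ≤ 0, rejected
C = 38.78° (one solution)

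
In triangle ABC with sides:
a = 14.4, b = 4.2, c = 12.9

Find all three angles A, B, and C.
By the law of cosines:
cos(A) = (b² + c² - a²)/(2bc) = -0.215116  →  A = 102.4°
cos(B) = (a² + c² - b²)/(2ac) = 0.958576  →  B = 16.55°
cos(C) = (a² + b² - c²)/(2ab) = 0.484375  →  C = 61.03°
Check: A + B + C = 180.0° ✓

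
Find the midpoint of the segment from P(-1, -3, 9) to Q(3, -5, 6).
Midpoint = ((-1+3)/2, (-3-5)/2, (9+6)/2) = (1, -4, 7.5)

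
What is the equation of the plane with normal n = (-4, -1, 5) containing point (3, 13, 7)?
d = n·P = (-4)(3) + (-1)(13) + (5)(7) = 10
Plane: -4x - y + 5z = 10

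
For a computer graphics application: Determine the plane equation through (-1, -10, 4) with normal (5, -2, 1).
d = n·P = (5)(-1) + (-2)(-10) + (1)(4) = 19
Plane: 5x - 2y + z = 19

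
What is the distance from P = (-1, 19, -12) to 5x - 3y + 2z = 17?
d = |5(-1) + (-3)(19) + 2(-12) - (17)| / √(5² + (-3)² + 2²) = 103/√38 = 16.71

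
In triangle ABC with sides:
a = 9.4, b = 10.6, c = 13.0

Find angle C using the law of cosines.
cos(C) = (a² + b² - c²)/(2ab)
cos(C) = (9.4² + 10.6² - 13.0²)/(2·9.4·10.6) = 31.72/199.28 = 0.159173
C = arccos(0.159173) = 80.84°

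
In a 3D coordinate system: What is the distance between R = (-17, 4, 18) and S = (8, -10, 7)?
d = √[(25)² + (-14)² + (-11)²] = √942 = 30.69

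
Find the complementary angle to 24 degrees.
Complementary angles sum to 90 degrees.
Other angle = 90 - 24
Other angle = 66 degrees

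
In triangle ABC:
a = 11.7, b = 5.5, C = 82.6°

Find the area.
Using A = ½ab·sin(C):
A = ½·11.7·5.5·sin(82.6°) = ½·64.35·0.991671 = 31.91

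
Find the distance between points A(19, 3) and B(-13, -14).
Using the distance formula: d = sqrt((x₂-x₁)² + (y₂-y₁)²)
dx = (-13) - 19 = -32
dy = (-14) - 3 = -17
d = sqrt((-32)² + (-17)²) = sqrt(1024 + 289) = sqrt(1313) = 36.24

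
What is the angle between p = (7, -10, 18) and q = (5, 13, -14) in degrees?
p·q = -347, |p|² = 473, |q|² = 390
cos θ = -347/√184470 ≈ -0.8079
θ ≈ 143.9°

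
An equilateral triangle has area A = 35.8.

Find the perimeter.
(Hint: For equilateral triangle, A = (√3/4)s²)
A = (√3/4)s²  →  s² = 4A/√3 = 4·35.8/√3 = 82.6766
s = 9.09267
Perimeter = 3s = 27.28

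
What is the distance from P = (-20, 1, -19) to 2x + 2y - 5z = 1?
d = |2(-20) + 2(1) + (-5)(-19) - (1)| / √(2² + 2² + (-5)²) = 56/√33 = 9.748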